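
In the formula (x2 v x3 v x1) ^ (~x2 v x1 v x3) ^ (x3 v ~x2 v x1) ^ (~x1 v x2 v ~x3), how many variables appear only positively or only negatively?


A pure literal appears in only one polarity across all clauses.
No pure literals found.
Count = 0.

0


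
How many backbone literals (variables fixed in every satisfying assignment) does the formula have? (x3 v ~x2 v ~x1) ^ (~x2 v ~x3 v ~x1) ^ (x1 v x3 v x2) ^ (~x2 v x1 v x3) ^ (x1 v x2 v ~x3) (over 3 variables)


Find all satisfying assignments: 3 model(s).
Check which variables have the same value in every model.
No variable is fixed across all models.
Backbone size = 0.

0


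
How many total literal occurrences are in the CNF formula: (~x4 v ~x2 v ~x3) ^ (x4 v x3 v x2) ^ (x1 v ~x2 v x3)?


Clause lengths: 3, 3, 3.
Sum = 3 + 3 + 3 = 9.

9


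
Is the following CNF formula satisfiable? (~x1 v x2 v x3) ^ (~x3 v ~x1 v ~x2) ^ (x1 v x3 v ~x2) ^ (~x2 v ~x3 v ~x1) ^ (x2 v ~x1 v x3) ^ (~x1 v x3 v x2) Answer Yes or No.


Check all 8 possible truth assignments.
Number of satisfying assignments found: 5.
The formula is satisfiable.

Yes


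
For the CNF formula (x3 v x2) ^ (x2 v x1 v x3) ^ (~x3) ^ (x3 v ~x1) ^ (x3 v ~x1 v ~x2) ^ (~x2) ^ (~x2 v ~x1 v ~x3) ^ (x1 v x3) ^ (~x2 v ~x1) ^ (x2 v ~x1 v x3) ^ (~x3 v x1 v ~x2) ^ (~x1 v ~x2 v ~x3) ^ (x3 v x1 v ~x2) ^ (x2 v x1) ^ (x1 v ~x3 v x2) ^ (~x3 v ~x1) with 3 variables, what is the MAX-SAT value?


Enumerate all 8 truth assignments.
For each, count how many of the 16 clauses are satisfied.
The formula is not fully satisfiable, so the maximum is below 16.
Maximum simultaneously satisfiable clauses = 14.

14


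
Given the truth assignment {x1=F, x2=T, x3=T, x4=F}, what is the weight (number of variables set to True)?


The weight is the number of variables assigned True.
True variables: x2, x3.
Weight = 2.

2


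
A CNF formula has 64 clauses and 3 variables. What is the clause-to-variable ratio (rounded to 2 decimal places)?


Clause-to-variable ratio = clauses / variables.
64 / 3 = 21.33.

21.33


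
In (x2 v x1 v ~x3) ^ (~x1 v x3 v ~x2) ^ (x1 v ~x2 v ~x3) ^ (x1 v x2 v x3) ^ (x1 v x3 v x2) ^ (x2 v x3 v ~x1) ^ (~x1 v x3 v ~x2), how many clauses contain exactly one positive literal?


A definite clause has exactly one positive literal.
Clause 1: 2 positive -> not definite
Clause 2: 1 positive -> definite
Clause 3: 1 positive -> definite
Clause 4: 3 positive -> not definite
Clause 5: 3 positive -> not definite
Clause 6: 2 positive -> not definite
Clause 7: 1 positive -> definite
Definite clause count = 3.

3


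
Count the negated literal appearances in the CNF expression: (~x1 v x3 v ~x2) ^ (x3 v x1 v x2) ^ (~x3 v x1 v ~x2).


Scan each clause for negated literals.
Clause 1: 2 negative; Clause 2: 0 negative; Clause 3: 2 negative.
Total negative literal occurrences = 4.

4


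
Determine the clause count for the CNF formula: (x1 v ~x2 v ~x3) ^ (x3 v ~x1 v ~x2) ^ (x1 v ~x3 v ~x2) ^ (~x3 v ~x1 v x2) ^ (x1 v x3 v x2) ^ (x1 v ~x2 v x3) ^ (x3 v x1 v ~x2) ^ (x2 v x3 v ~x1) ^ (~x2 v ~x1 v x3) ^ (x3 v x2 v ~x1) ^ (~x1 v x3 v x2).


Each group enclosed in parentheses joined by ^ is one clause.
Counting the conjuncts: 11 clauses.

11


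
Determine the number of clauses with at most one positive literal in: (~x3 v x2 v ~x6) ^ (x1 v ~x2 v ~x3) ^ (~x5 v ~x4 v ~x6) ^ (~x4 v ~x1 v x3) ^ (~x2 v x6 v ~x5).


A Horn clause has at most one positive literal.
Clause 1: 1 positive lit(s) -> Horn
Clause 2: 1 positive lit(s) -> Horn
Clause 3: 0 positive lit(s) -> Horn
Clause 4: 1 positive lit(s) -> Horn
Clause 5: 1 positive lit(s) -> Horn
Total Horn clauses = 5.

5


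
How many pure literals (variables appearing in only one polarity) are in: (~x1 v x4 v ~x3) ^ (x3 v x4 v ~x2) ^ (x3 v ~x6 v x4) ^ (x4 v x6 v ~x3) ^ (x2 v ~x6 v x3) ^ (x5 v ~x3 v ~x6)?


A pure literal appears in only one polarity across all clauses.
Pure literals: x1 (negative only), x4 (positive only), x5 (positive only).
Count = 3.

3


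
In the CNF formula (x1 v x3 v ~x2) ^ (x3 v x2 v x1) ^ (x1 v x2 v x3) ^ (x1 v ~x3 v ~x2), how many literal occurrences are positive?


Scan each clause for unnegated literals.
Clause 1: 2 positive; Clause 2: 3 positive; Clause 3: 3 positive; Clause 4: 1 positive.
Total positive literal occurrences = 9.

9


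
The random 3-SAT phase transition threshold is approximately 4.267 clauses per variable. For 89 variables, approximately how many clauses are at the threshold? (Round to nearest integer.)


The 3-SAT phase transition occurs at approximately 4.267 clauses per variable.
m = 4.267 * 89 = 379.763.
Rounded to nearest integer: 380.

380


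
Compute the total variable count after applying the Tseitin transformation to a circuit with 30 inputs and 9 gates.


The Tseitin transformation introduces one auxiliary variable per gate.
Total variables = inputs + gates = 30 + 9 = 39.

39


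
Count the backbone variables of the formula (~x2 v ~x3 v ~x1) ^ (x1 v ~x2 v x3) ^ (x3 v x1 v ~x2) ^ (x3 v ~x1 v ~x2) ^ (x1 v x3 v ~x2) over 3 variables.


Find all satisfying assignments: 5 model(s).
Check which variables have the same value in every model.
No variable is fixed across all models.
Backbone size = 0.

0


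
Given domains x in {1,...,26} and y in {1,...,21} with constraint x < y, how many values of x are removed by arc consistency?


For the constraint x < y, x needs a supporting value in y's domain.
x can be at most 20 (one less than y's maximum).
Valid x values from domain: 20 out of 26.
Pruned = 26 - 20 = 6.

6


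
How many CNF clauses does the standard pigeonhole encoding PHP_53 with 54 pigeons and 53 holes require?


The PHP encoding has two parts:
1) At-least-one-hole clauses: 54 (one per pigeon, each with 53 literals).
2) At-most-one-pigeon-per-hole clauses: 53 holes * C(54,2) = 53 * 1431 = 75843.
Total clauses = 54 + 75843 = 75897.

75897


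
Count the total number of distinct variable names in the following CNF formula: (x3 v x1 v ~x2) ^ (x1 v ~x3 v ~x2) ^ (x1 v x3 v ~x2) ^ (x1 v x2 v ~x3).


Identify each distinct variable in the formula.
Variables found: x1, x2, x3.
Total distinct variables = 3.

3


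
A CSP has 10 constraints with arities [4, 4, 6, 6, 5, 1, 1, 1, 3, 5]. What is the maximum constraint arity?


The arities are: 4, 4, 6, 6, 5, 1, 1, 1, 3, 5.
Scan for the maximum value.
Maximum arity = 6.

6


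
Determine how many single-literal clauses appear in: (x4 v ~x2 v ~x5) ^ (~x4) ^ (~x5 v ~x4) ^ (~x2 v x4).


A unit clause contains exactly one literal.
Unit clauses found: (~x4).
Count = 1.

1


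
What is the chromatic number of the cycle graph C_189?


An odd cycle cannot be 2-colored: alternating two colors around the cycle returns to the start with a conflict.
Since 189 is odd, three colors are required (and three suffice).
Chromatic number = 3.

3


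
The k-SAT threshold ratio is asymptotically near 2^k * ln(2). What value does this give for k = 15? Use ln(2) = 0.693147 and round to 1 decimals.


Using the asymptotic formula: threshold ~ 2^k * ln(2).
2^15 = 32768.
32768 * 0.693147 = 22713.0.

22713.0


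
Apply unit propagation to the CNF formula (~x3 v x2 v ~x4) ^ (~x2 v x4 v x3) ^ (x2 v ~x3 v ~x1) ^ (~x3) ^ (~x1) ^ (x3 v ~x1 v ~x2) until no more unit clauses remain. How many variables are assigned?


Unit propagation repeatedly assigns the literal in any unit clause, then simplifies.
Assignments in order: x3 = F, x1 = F.
No further unit clauses remain.
Total variables assigned = 2.

2


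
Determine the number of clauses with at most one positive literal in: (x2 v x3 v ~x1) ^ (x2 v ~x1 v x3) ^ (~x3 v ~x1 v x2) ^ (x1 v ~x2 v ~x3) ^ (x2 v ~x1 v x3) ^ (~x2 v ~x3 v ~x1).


A Horn clause has at most one positive literal.
Clause 1: 2 positive lit(s) -> not Horn
Clause 2: 2 positive lit(s) -> not Horn
Clause 3: 1 positive lit(s) -> Horn
Clause 4: 1 positive lit(s) -> Horn
Clause 5: 2 positive lit(s) -> not Horn
Clause 6: 0 positive lit(s) -> Horn
Total Horn clauses = 3.

3


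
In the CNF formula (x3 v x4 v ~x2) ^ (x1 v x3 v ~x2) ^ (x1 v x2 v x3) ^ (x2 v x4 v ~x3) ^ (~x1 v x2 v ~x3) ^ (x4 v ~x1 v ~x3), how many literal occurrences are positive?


Scan each clause for unnegated literals.
Clause 1: 2 positive; Clause 2: 2 positive; Clause 3: 3 positive; Clause 4: 2 positive; Clause 5: 1 positive; Clause 6: 1 positive.
Total positive literal occurrences = 11.

11


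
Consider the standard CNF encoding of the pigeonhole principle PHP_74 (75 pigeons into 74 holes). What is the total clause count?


The PHP encoding has two parts:
1) At-least-one-hole clauses: 75 (one per pigeon, each with 74 literals).
2) At-most-one-pigeon-per-hole clauses: 74 holes * C(75,2) = 74 * 2775 = 205350.
Total clauses = 75 + 205350 = 205425.

205425


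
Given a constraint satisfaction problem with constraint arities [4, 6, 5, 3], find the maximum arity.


The arities are: 4, 6, 5, 3.
Scan for the maximum value.
Maximum arity = 6.

6


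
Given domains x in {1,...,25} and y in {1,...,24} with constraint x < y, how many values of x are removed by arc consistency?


For the constraint x < y, x needs a supporting value in y's domain.
x can be at most 23 (one less than y's maximum).
Valid x values from domain: 23 out of 25.
Pruned = 25 - 23 = 2.

2


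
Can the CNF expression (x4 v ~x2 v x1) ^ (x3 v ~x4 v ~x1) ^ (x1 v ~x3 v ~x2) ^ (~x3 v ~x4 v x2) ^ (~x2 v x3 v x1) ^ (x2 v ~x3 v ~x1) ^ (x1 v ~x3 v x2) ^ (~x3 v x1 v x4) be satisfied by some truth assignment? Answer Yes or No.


Check all 16 possible truth assignments.
Number of satisfying assignments found: 6.
The formula is satisfiable.

Yes


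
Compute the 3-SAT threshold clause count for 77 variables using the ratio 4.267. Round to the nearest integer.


The 3-SAT phase transition occurs at approximately 4.267 clauses per variable.
m = 4.267 * 77 = 328.559.
Rounded to nearest integer: 329.

329


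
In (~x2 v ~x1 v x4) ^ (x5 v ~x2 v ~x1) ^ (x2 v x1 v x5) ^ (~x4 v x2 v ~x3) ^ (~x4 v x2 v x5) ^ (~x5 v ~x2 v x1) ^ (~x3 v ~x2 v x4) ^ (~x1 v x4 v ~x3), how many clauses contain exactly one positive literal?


A definite clause has exactly one positive literal.
Clause 1: 1 positive -> definite
Clause 2: 1 positive -> definite
Clause 3: 3 positive -> not definite
Clause 4: 1 positive -> definite
Clause 5: 2 positive -> not definite
Clause 6: 1 positive -> definite
Clause 7: 1 positive -> definite
Clause 8: 1 positive -> definite
Definite clause count = 6.

6


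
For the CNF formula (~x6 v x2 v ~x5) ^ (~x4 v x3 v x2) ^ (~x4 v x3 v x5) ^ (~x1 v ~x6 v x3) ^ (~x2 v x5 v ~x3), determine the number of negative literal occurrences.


Scan each clause for negated literals.
Clause 1: 2 negative; Clause 2: 1 negative; Clause 3: 1 negative; Clause 4: 2 negative; Clause 5: 2 negative.
Total negative literal occurrences = 8.

8


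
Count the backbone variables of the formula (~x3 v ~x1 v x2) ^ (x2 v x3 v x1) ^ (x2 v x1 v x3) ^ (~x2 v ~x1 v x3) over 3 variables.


Find all satisfying assignments: 5 model(s).
Check which variables have the same value in every model.
No variable is fixed across all models.
Backbone size = 0.

0


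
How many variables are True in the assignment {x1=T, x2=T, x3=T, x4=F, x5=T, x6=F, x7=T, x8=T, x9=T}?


The weight is the number of variables assigned True.
True variables: x1, x2, x3, x5, x7, x8, x9.
Weight = 7.

7


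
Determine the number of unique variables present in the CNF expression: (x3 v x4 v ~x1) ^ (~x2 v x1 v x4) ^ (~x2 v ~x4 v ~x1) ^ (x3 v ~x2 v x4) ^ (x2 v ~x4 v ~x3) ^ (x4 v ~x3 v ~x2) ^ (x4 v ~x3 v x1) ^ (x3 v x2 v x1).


Identify each distinct variable in the formula.
Variables found: x1, x2, x3, x4.
Total distinct variables = 4.

4


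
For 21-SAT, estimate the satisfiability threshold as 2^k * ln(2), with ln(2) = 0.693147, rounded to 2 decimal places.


Using the asymptotic formula: threshold ~ 2^k * ln(2).
2^21 = 2097152.
2097152 * 0.693147 = 1453634.62.

1453634.62


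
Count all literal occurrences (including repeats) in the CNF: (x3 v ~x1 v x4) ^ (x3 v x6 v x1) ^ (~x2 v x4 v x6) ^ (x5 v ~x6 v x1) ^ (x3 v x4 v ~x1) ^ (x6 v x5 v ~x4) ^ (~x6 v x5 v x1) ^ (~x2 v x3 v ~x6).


Clause lengths: 3, 3, 3, 3, 3, 3, 3, 3.
Sum = 3 + 3 + 3 + 3 + 3 + 3 + 3 + 3 = 24.

24


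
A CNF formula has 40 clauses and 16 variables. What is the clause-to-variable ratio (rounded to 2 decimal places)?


Clause-to-variable ratio = clauses / variables.
40 / 16 = 2.5.

2.5


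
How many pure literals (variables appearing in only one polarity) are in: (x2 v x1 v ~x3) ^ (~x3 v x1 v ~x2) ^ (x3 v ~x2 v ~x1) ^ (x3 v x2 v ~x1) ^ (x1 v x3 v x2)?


A pure literal appears in only one polarity across all clauses.
No pure literals found.
Count = 0.

0


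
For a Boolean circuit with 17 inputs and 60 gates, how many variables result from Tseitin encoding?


The Tseitin transformation introduces one auxiliary variable per gate.
Total variables = inputs + gates = 17 + 60 = 77.

77


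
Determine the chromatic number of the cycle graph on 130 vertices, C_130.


A cycle on an even number of vertices is bipartite: alternate two colors around the cycle.
Since 130 is even, two colors suffice, and at least two are needed because the graph has edges.
Chromatic number = 2.

2


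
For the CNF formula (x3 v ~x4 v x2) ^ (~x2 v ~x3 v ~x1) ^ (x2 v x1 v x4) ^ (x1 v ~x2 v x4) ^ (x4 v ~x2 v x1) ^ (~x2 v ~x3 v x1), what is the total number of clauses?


Each group enclosed in parentheses joined by ^ is one clause.
Counting the conjuncts: 6 clauses.

6


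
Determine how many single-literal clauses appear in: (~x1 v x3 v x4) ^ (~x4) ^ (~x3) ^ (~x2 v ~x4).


A unit clause contains exactly one literal.
Unit clauses found: (~x4), (~x3).
Count = 2.

2


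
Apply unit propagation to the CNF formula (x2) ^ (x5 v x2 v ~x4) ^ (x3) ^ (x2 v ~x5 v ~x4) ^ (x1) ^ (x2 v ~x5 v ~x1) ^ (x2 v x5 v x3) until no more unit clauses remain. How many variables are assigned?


Unit propagation repeatedly assigns the literal in any unit clause, then simplifies.
Assignments in order: x2 = T, x3 = T, x1 = T.
No further unit clauses remain.
Total variables assigned = 3.

3


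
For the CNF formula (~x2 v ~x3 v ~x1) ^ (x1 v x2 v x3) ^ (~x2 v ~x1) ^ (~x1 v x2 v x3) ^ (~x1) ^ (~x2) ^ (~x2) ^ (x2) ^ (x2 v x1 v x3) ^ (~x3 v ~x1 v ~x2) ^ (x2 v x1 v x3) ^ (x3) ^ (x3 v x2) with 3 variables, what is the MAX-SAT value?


Enumerate all 8 truth assignments.
For each, count how many of the 13 clauses are satisfied.
The formula is not fully satisfiable, so the maximum is below 13.
Maximum simultaneously satisfiable clauses = 12.

12


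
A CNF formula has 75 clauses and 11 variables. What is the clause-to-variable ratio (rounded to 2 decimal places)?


Clause-to-variable ratio = clauses / variables.
75 / 11 = 6.82.

6.82


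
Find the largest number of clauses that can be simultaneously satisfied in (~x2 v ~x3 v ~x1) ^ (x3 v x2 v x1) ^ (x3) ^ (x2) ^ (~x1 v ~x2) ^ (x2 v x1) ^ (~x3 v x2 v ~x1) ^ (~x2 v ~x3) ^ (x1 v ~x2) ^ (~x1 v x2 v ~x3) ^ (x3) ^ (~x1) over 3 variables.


Enumerate all 8 truth assignments.
For each, count how many of the 12 clauses are satisfied.
The formula is not fully satisfiable, so the maximum is below 12.
Maximum simultaneously satisfiable clauses = 10.

10


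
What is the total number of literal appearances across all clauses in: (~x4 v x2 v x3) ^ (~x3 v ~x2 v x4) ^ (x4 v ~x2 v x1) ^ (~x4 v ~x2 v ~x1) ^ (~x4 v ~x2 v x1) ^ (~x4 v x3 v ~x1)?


Clause lengths: 3, 3, 3, 3, 3, 3.
Sum = 3 + 3 + 3 + 3 + 3 + 3 = 18.

18


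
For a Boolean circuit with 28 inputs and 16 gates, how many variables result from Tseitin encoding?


The Tseitin transformation introduces one auxiliary variable per gate.
Total variables = inputs + gates = 28 + 16 = 44.

44


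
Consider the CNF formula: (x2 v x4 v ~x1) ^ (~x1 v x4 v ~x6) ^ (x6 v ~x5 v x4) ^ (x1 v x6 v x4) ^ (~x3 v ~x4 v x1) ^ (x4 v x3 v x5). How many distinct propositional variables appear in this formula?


Identify each distinct variable in the formula.
Variables found: x1, x2, x3, x4, x5, x6.
Total distinct variables = 6.

6


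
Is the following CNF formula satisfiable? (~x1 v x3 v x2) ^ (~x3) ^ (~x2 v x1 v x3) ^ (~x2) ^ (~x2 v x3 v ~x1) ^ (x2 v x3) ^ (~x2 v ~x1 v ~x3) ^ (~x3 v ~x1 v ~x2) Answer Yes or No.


Check all 8 possible truth assignments.
Number of satisfying assignments found: 0.
The formula is unsatisfiable.

No


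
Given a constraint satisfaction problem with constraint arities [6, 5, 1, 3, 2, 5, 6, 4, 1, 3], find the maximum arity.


The arities are: 6, 5, 1, 3, 2, 5, 6, 4, 1, 3.
Scan for the maximum value.
Maximum arity = 6.

6


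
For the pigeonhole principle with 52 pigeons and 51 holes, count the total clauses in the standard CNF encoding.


The PHP encoding has two parts:
1) At-least-one-hole clauses: 52 (one per pigeon, each with 51 literals).
2) At-most-one-pigeon-per-hole clauses: 51 holes * C(52,2) = 51 * 1326 = 67626.
Total clauses = 52 + 67626 = 67678.

67678


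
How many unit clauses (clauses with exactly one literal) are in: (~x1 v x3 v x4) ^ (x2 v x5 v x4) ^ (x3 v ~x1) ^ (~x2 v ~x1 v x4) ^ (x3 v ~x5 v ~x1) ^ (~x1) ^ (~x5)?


A unit clause contains exactly one literal.
Unit clauses found: (~x1), (~x5).
Count = 2.

2


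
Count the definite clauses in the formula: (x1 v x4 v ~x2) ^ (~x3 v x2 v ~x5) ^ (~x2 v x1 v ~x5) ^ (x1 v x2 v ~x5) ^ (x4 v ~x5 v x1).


A definite clause has exactly one positive literal.
Clause 1: 2 positive -> not definite
Clause 2: 1 positive -> definite
Clause 3: 1 positive -> definite
Clause 4: 2 positive -> not definite
Clause 5: 2 positive -> not definite
Definite clause count = 2.

2


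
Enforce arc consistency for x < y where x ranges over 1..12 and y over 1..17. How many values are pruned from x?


For the constraint x < y, x needs a supporting value in y's domain.
x can be at most 16 (one less than y's maximum).
Valid x values from domain: 12 out of 12.
Pruned = 12 - 12 = 0.

0


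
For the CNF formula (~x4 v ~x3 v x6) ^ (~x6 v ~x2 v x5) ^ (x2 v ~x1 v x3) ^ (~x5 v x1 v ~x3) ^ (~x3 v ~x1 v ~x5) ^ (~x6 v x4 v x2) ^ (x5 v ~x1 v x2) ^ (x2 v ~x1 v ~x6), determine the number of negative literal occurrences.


Scan each clause for negated literals.
Clause 1: 2 negative; Clause 2: 2 negative; Clause 3: 1 negative; Clause 4: 2 negative; Clause 5: 3 negative; Clause 6: 1 negative; Clause 7: 1 negative; Clause 8: 2 negative.
Total negative literal occurrences = 14.

14


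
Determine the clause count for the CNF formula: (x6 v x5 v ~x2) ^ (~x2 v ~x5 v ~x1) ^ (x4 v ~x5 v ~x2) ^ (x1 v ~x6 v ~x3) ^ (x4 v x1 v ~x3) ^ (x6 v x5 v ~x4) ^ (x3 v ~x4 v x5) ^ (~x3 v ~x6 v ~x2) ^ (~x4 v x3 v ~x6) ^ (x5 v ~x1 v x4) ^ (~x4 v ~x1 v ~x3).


Each group enclosed in parentheses joined by ^ is one clause.
Counting the conjuncts: 11 clauses.

11


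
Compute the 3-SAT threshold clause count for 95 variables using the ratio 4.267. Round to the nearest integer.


The 3-SAT phase transition occurs at approximately 4.267 clauses per variable.
m = 4.267 * 95 = 405.365.
Rounded to nearest integer: 405.

405


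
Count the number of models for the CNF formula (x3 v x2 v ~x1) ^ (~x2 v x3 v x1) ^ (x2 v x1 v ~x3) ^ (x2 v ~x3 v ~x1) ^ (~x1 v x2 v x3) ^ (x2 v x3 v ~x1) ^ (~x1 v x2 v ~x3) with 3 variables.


Enumerate all 8 truth assignments over 3 variables.
Test each against every clause.
Satisfying assignments found: 4.

4


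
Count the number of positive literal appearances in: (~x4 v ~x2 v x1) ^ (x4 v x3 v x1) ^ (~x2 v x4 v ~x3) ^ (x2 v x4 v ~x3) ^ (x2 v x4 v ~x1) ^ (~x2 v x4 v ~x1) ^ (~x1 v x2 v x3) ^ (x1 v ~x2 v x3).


Scan each clause for unnegated literals.
Clause 1: 1 positive; Clause 2: 3 positive; Clause 3: 1 positive; Clause 4: 2 positive; Clause 5: 2 positive; Clause 6: 1 positive; Clause 7: 2 positive; Clause 8: 2 positive.
Total positive literal occurrences = 14.

14


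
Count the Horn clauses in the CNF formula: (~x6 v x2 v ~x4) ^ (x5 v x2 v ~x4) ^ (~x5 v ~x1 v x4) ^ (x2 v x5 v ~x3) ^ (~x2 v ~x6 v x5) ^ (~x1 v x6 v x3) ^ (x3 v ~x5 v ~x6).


A Horn clause has at most one positive literal.
Clause 1: 1 positive lit(s) -> Horn
Clause 2: 2 positive lit(s) -> not Horn
Clause 3: 1 positive lit(s) -> Horn
Clause 4: 2 positive lit(s) -> not Horn
Clause 5: 1 positive lit(s) -> Horn
Clause 6: 2 positive lit(s) -> not Horn
Clause 7: 1 positive lit(s) -> Horn
Total Horn clauses = 4.

4


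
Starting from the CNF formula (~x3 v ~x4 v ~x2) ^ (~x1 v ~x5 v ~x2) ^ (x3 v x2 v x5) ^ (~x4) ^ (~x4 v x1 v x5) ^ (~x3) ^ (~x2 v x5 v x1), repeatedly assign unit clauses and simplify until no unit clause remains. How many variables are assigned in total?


Unit propagation repeatedly assigns the literal in any unit clause, then simplifies.
Assignments in order: x4 = F, x3 = F.
No further unit clauses remain.
Total variables assigned = 2.

2


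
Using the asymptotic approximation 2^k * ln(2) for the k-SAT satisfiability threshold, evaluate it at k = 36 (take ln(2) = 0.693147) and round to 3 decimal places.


Using the asymptotic formula: threshold ~ 2^k * ln(2).
2^36 = 68719476736.
68719476736 * 0.693147 = 47632699141.128.

47632699141.128


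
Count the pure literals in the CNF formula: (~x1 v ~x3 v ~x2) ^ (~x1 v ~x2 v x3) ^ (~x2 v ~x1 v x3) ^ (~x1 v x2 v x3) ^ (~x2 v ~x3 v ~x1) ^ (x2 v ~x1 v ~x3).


A pure literal appears in only one polarity across all clauses.
Pure literals: x1 (negative only).
Count = 1.

1


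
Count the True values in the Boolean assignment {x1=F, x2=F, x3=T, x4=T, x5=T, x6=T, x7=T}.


The weight is the number of variables assigned True.
True variables: x3, x4, x5, x6, x7.
Weight = 5.

5


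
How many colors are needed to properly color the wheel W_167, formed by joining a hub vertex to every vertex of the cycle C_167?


W_167 consists of the cycle C_167 together with a hub vertex adjacent to every cycle vertex.
The cycle C_167 needs 3 colors (odd cycle -> 3).
The hub is adjacent to every cycle vertex, so it must receive a new color distinct from all of them.
Chromatic number = 3 + 1 = 4.

4


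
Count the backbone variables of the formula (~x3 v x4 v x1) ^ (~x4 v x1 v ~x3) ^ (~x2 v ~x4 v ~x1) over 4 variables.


Find all satisfying assignments: 10 model(s).
Check which variables have the same value in every model.
No variable is fixed across all models.
Backbone size = 0.

0


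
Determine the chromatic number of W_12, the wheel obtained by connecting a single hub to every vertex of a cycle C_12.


W_12 consists of the cycle C_12 together with a hub vertex adjacent to every cycle vertex.
The cycle C_12 needs 2 colors (even cycle -> 2).
The hub is adjacent to every cycle vertex, so it must receive a new color distinct from all of them.
Chromatic number = 2 + 1 = 3.

3


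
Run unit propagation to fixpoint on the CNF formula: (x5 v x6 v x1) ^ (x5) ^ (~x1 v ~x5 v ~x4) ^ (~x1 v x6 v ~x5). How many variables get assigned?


Unit propagation repeatedly assigns the literal in any unit clause, then simplifies.
Assignments in order: x5 = T.
No further unit clauses remain.
Total variables assigned = 1.

1


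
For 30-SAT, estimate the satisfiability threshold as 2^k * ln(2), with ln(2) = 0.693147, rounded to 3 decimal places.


Using the asymptotic formula: threshold ~ 2^k * ln(2).
2^30 = 1073741824.
1073741824 * 0.693147 = 744260924.08.

744260924.08


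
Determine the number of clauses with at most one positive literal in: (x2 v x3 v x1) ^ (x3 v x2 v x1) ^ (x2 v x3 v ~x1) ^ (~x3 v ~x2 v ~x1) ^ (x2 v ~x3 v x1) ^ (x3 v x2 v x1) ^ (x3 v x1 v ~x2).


A Horn clause has at most one positive literal.
Clause 1: 3 positive lit(s) -> not Horn
Clause 2: 3 positive lit(s) -> not Horn
Clause 3: 2 positive lit(s) -> not Horn
Clause 4: 0 positive lit(s) -> Horn
Clause 5: 2 positive lit(s) -> not Horn
Clause 6: 3 positive lit(s) -> not Horn
Clause 7: 2 positive lit(s) -> not Horn
Total Horn clauses = 1.

1


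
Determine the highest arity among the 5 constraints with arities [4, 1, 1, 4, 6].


The arities are: 4, 1, 1, 4, 6.
Scan for the maximum value.
Maximum arity = 6.

6


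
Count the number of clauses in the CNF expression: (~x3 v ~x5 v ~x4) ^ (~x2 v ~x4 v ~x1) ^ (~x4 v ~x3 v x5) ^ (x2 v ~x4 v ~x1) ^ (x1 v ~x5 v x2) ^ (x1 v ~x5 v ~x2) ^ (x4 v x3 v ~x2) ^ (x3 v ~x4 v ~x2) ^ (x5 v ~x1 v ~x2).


Each group enclosed in parentheses joined by ^ is one clause.
Counting the conjuncts: 9 clauses.

9


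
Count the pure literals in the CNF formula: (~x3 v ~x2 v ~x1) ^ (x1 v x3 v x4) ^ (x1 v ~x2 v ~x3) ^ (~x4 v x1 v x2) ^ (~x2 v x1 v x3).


A pure literal appears in only one polarity across all clauses.
No pure literals found.
Count = 0.

0


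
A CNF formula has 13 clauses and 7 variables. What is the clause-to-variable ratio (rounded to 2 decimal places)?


Clause-to-variable ratio = clauses / variables.
13 / 7 = 1.86.

1.86


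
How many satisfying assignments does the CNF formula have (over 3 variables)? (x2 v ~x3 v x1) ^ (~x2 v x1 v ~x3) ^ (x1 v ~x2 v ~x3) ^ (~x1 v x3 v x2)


Enumerate all 8 truth assignments over 3 variables.
Test each against every clause.
Satisfying assignments found: 5.

5


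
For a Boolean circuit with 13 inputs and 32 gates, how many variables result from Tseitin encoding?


The Tseitin transformation introduces one auxiliary variable per gate.
Total variables = inputs + gates = 13 + 32 = 45.

45


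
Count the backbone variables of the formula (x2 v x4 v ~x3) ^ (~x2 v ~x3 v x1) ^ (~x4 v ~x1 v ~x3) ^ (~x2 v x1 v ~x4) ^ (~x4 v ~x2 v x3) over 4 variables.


Find all satisfying assignments: 8 model(s).
Check which variables have the same value in every model.
No variable is fixed across all models.
Backbone size = 0.

0


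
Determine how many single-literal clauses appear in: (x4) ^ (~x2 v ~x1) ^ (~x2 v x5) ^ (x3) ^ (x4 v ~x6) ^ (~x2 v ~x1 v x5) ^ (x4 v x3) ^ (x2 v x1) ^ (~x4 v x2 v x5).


A unit clause contains exactly one literal.
Unit clauses found: (x4), (x3).
Count = 2.

2


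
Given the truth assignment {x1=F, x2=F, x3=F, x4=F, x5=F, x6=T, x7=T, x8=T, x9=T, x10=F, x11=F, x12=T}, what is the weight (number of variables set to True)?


The weight is the number of variables assigned True.
True variables: x6, x7, x8, x9, x12.
Weight = 5.

5


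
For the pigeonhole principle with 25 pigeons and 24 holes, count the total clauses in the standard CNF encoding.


The PHP encoding has two parts:
1) At-least-one-hole clauses: 25 (one per pigeon, each with 24 literals).
2) At-most-one-pigeon-per-hole clauses: 24 holes * C(25,2) = 24 * 300 = 7200.
Total clauses = 25 + 7200 = 7225.

7225


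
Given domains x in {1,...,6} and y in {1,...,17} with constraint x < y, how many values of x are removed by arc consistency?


For the constraint x < y, x needs a supporting value in y's domain.
x can be at most 16 (one less than y's maximum).
Valid x values from domain: 6 out of 6.
Pruned = 6 - 6 = 0.

0


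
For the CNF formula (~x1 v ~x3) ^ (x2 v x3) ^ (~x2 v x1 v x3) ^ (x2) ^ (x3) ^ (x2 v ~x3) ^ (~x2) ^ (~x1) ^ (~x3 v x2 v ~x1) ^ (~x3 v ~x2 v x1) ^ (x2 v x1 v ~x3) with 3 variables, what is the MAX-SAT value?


Enumerate all 8 truth assignments.
For each, count how many of the 11 clauses are satisfied.
The formula is not fully satisfiable, so the maximum is below 11.
Maximum simultaneously satisfiable clauses = 9.

9


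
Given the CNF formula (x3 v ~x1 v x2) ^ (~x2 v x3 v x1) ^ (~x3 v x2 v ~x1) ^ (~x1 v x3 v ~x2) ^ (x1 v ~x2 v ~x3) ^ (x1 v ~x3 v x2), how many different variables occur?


Identify each distinct variable in the formula.
Variables found: x1, x2, x3.
Total distinct variables = 3.

3


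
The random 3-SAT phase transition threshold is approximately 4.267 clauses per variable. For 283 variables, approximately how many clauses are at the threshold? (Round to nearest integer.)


The 3-SAT phase transition occurs at approximately 4.267 clauses per variable.
m = 4.267 * 283 = 1207.561.
Rounded to nearest integer: 1208.

1208


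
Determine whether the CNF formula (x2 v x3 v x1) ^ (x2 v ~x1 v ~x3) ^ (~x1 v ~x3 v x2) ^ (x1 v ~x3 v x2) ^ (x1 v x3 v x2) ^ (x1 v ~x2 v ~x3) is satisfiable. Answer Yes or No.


Check all 8 possible truth assignments.
Number of satisfying assignments found: 4.
The formula is satisfiable.

Yes


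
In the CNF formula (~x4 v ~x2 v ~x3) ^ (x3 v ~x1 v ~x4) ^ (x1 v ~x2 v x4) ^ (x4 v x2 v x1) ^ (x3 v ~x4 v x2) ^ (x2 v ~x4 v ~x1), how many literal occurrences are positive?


Scan each clause for unnegated literals.
Clause 1: 0 positive; Clause 2: 1 positive; Clause 3: 2 positive; Clause 4: 3 positive; Clause 5: 2 positive; Clause 6: 1 positive.
Total positive literal occurrences = 9.

9


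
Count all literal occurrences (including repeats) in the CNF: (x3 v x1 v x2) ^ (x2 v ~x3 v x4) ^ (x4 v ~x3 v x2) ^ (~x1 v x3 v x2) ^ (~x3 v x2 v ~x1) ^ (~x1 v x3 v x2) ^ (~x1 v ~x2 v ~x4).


Clause lengths: 3, 3, 3, 3, 3, 3, 3.
Sum = 3 + 3 + 3 + 3 + 3 + 3 + 3 = 21.

21


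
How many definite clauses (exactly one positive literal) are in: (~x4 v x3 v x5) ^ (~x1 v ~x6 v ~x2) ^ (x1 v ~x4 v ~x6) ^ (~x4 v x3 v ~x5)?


A definite clause has exactly one positive literal.
Clause 1: 2 positive -> not definite
Clause 2: 0 positive -> not definite
Clause 3: 1 positive -> definite
Clause 4: 1 positive -> definite
Definite clause count = 2.

2


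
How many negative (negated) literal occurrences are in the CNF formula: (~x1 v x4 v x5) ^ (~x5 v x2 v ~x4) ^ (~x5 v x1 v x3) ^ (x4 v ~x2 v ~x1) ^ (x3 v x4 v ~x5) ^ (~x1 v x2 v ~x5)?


Scan each clause for negated literals.
Clause 1: 1 negative; Clause 2: 2 negative; Clause 3: 1 negative; Clause 4: 2 negative; Clause 5: 1 negative; Clause 6: 2 negative.
Total negative literal occurrences = 9.

9


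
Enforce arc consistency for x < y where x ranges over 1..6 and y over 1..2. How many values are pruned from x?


For the constraint x < y, x needs a supporting value in y's domain.
x can be at most 1 (one less than y's maximum).
Valid x values from domain: 1 out of 6.
Pruned = 6 - 1 = 5.

5


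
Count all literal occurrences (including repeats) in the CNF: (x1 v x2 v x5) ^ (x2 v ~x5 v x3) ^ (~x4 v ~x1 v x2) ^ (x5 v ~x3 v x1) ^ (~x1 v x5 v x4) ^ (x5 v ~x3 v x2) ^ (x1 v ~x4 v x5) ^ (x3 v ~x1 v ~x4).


Clause lengths: 3, 3, 3, 3, 3, 3, 3, 3.
Sum = 3 + 3 + 3 + 3 + 3 + 3 + 3 + 3 = 24.

24


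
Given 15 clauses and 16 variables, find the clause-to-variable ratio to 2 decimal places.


Clause-to-variable ratio = clauses / variables.
15 / 16 = 0.94.

0.94


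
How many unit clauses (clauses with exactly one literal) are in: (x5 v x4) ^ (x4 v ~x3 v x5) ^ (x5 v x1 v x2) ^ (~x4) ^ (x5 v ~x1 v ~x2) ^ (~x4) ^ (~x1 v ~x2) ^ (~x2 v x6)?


A unit clause contains exactly one literal.
Unit clauses found: (~x4), (~x4).
Count = 2.

2


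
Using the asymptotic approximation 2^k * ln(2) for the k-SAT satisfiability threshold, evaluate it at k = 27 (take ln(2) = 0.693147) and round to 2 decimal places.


Using the asymptotic formula: threshold ~ 2^k * ln(2).
2^27 = 134217728.
134217728 * 0.693147 = 93032615.51.

93032615.51


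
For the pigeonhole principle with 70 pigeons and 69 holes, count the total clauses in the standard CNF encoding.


The PHP encoding has two parts:
1) At-least-one-hole clauses: 70 (one per pigeon, each with 69 literals).
2) At-most-one-pigeon-per-hole clauses: 69 holes * C(70,2) = 69 * 2415 = 166635.
Total clauses = 70 + 166635 = 166705.

166705


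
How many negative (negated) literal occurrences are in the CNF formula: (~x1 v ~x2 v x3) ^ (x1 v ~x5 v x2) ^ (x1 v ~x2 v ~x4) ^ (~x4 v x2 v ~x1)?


Scan each clause for negated literals.
Clause 1: 2 negative; Clause 2: 1 negative; Clause 3: 2 negative; Clause 4: 2 negative.
Total negative literal occurrences = 7.

7


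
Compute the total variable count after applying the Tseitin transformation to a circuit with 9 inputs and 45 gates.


The Tseitin transformation introduces one auxiliary variable per gate.
Total variables = inputs + gates = 9 + 45 = 54.

54


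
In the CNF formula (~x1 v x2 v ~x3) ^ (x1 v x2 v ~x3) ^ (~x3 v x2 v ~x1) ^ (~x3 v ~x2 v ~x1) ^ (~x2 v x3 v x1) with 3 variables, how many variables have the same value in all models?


Find all satisfying assignments: 4 model(s).
Check which variables have the same value in every model.
No variable is fixed across all models.
Backbone size = 0.

0


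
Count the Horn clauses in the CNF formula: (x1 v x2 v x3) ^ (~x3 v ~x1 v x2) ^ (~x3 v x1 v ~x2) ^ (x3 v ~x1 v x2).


A Horn clause has at most one positive literal.
Clause 1: 3 positive lit(s) -> not Horn
Clause 2: 1 positive lit(s) -> Horn
Clause 3: 1 positive lit(s) -> Horn
Clause 4: 2 positive lit(s) -> not Horn
Total Horn clauses = 2.

2


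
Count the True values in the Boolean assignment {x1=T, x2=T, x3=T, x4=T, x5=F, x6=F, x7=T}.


The weight is the number of variables assigned True.
True variables: x1, x2, x3, x4, x7.
Weight = 5.

5


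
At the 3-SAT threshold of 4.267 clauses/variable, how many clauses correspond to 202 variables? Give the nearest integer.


The 3-SAT phase transition occurs at approximately 4.267 clauses per variable.
m = 4.267 * 202 = 861.934.
Rounded to nearest integer: 862.

862


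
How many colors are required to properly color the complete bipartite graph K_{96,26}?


K_{96,26} is bipartite by definition: the two parts are independent sets, with every edge crossing between them.
Color all vertices in one part with color 1 and all vertices in the other part with color 2.
Since the graph has at least one edge, one color does not suffice.
Chromatic number = 2.

2


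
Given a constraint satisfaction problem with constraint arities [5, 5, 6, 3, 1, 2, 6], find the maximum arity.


The arities are: 5, 5, 6, 3, 1, 2, 6.
Scan for the maximum value.
Maximum arity = 6.

6


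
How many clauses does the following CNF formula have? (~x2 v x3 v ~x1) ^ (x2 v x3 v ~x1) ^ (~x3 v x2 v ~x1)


Each group enclosed in parentheses joined by ^ is one clause.
Counting the conjuncts: 3 clauses.

3


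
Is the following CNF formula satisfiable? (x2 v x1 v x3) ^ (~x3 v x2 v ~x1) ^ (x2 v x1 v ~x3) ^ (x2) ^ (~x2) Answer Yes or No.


Check all 8 possible truth assignments.
Number of satisfying assignments found: 0.
The formula is unsatisfiable.

No


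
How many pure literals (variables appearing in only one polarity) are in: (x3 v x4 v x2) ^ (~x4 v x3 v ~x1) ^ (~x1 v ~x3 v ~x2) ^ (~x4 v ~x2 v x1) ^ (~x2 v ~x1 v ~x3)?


A pure literal appears in only one polarity across all clauses.
No pure literals found.
Count = 0.

0


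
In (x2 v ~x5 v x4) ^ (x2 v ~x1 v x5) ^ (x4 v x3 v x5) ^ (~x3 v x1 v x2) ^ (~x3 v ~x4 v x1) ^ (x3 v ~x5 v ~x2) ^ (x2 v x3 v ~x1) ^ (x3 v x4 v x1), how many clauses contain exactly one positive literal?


A definite clause has exactly one positive literal.
Clause 1: 2 positive -> not definite
Clause 2: 2 positive -> not definite
Clause 3: 3 positive -> not definite
Clause 4: 2 positive -> not definite
Clause 5: 1 positive -> definite
Clause 6: 1 positive -> definite
Clause 7: 2 positive -> not definite
Clause 8: 3 positive -> not definite
Definite clause count = 2.

2


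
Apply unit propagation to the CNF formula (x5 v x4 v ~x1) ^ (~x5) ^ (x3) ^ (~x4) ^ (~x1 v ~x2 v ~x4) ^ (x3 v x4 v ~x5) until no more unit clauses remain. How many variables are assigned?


Unit propagation repeatedly assigns the literal in any unit clause, then simplifies.
Assignments in order: x5 = F, x3 = T, x4 = F, x1 = F.
No further unit clauses remain.
Total variables assigned = 4.

4


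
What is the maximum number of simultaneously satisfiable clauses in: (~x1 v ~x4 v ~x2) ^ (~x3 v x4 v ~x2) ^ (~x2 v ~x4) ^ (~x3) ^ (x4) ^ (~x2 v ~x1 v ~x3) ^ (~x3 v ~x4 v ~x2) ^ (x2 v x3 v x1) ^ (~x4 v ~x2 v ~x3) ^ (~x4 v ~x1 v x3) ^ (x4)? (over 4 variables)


Enumerate all 16 truth assignments.
For each, count how many of the 11 clauses are satisfied.
The formula is not fully satisfiable, so the maximum is below 11.
Maximum simultaneously satisfiable clauses = 10.

10


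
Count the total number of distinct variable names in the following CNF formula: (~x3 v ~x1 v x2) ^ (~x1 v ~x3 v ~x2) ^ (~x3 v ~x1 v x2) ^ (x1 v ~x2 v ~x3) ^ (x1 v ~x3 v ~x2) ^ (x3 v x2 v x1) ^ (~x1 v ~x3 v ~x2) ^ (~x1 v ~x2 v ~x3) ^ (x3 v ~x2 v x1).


Identify each distinct variable in the formula.
Variables found: x1, x2, x3.
Total distinct variables = 3.

3


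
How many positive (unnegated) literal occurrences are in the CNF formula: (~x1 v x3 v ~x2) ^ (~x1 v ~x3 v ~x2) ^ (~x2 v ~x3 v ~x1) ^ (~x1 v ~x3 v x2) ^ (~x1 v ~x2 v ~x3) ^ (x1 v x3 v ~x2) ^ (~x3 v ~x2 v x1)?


Scan each clause for unnegated literals.
Clause 1: 1 positive; Clause 2: 0 positive; Clause 3: 0 positive; Clause 4: 1 positive; Clause 5: 0 positive; Clause 6: 2 positive; Clause 7: 1 positive.
Total positive literal occurrences = 5.

5


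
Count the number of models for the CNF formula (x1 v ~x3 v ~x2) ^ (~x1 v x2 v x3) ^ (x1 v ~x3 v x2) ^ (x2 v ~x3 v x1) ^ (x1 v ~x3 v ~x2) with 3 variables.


Enumerate all 8 truth assignments over 3 variables.
Test each against every clause.
Satisfying assignments found: 5.

5


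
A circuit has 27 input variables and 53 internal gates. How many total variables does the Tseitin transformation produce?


The Tseitin transformation introduces one auxiliary variable per gate.
Total variables = inputs + gates = 27 + 53 = 80.

80


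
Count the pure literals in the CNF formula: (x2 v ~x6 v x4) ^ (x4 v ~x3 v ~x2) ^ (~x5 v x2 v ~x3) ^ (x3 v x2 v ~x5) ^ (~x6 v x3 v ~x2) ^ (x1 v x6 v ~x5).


A pure literal appears in only one polarity across all clauses.
Pure literals: x1 (positive only), x4 (positive only), x5 (negative only).
Count = 3.

3


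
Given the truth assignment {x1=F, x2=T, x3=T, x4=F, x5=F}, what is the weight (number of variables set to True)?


The weight is the number of variables assigned True.
True variables: x2, x3.
Weight = 2.

2


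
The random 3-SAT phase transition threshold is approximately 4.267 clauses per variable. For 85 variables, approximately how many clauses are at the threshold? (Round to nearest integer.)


The 3-SAT phase transition occurs at approximately 4.267 clauses per variable.
m = 4.267 * 85 = 362.695.
Rounded to nearest integer: 363.

363


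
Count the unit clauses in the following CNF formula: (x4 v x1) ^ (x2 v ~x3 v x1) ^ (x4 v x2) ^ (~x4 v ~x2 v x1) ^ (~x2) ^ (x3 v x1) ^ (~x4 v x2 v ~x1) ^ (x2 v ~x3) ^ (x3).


A unit clause contains exactly one literal.
Unit clauses found: (~x2), (x3).
Count = 2.

2


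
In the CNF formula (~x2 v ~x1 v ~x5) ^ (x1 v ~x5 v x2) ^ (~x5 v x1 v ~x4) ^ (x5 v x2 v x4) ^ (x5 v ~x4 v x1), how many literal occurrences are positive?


Scan each clause for unnegated literals.
Clause 1: 0 positive; Clause 2: 2 positive; Clause 3: 1 positive; Clause 4: 3 positive; Clause 5: 2 positive.
Total positive literal occurrences = 8.

8


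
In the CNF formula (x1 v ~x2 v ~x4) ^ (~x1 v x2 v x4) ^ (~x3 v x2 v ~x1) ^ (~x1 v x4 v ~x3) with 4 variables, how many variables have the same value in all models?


Find all satisfying assignments: 10 model(s).
Check which variables have the same value in every model.
No variable is fixed across all models.
Backbone size = 0.

0


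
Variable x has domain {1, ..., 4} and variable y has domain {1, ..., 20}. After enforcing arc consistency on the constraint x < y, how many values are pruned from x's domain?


For the constraint x < y, x needs a supporting value in y's domain.
x can be at most 19 (one less than y's maximum).
Valid x values from domain: 4 out of 4.
Pruned = 4 - 4 = 0.

0


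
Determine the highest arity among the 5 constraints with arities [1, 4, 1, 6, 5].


The arities are: 1, 4, 1, 6, 5.
Scan for the maximum value.
Maximum arity = 6.

6


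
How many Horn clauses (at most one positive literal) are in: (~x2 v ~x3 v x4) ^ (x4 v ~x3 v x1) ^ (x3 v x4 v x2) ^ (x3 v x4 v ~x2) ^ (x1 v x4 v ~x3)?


A Horn clause has at most one positive literal.
Clause 1: 1 positive lit(s) -> Horn
Clause 2: 2 positive lit(s) -> not Horn
Clause 3: 3 positive lit(s) -> not Horn
Clause 4: 2 positive lit(s) -> not Horn
Clause 5: 2 positive lit(s) -> not Horn
Total Horn clauses = 1.

1
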